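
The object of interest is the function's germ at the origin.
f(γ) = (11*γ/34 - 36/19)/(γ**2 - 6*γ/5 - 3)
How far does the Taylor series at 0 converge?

Denominator factor (γ**2 - 6*γ/5 - 3): discriminant 336/25, real irrational roots 3/5 + (2/5)*sqrt(21) and 3/5 - (2/5)*sqrt(21); poles of order 1, moduli 3/5 + (2/5)*sqrt(21) and -3/5 + (2/5)*sqrt(21).
The radius of convergence is the smallest modulus among the singular points: -3/5 + (2/5)*sqrt(21).

The radius of convergence is -3/5 + (2/5)*sqrt(21).


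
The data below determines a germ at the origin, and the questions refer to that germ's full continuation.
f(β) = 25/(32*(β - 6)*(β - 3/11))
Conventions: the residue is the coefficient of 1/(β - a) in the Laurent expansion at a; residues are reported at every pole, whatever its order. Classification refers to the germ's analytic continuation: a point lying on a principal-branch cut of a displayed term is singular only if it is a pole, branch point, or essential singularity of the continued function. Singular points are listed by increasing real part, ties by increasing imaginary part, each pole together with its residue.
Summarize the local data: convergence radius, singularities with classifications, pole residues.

Radius of convergence at 0: 3/11.
At 3/11: a pole of order 1; residue -275/2016.
At 6: a pole of order 1; residue 275/2016.

Denominator factor (β - 6): pole of order 1 at 6, modulus 6.
Denominator factor (β - 3/11): pole of order 1 at 3/11, modulus 3/11.
The radius of convergence is the smallest modulus among the singular points: 3/11.
At the order-1 pole 3/11 set g(β) = (β - (3/11))*f(β) = 25/(32*(β - 6)).
Simple pole: residue = g(a) at a = 3/11, which is -275/2016.
At the order-1 pole 6 set g(β) = (β - (6))*f(β) = 25/(32*(β - 3/11)).
Simple pole: residue = g(a) at a = 6, which is 275/2016.
List the singular points by increasing real part (a conjugate pair: the negative imaginary part first).


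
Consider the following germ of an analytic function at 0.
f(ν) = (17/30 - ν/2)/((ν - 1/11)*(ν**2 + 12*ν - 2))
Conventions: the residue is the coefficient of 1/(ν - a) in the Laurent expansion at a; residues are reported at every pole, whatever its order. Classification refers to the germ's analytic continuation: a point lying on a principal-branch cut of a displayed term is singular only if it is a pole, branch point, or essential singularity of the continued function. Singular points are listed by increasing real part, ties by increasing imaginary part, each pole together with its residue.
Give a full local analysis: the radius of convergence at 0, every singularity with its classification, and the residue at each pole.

Radius of convergence at 0: 1/11.
At -6 - sqrt(38): a pole of order 1; residue 473/1635 - (9889/248520)*sqrt(38).
At 1/11: a pole of order 1; residue -946/1635.
At -6 + sqrt(38): a pole of order 1; residue 473/1635 + (9889/248520)*sqrt(38).

Denominator factor (ν**2 + 12*ν - 2): discriminant 152, real irrational roots -6 + sqrt(38) and -6 - sqrt(38); poles of order 1, moduli -6 + sqrt(38) and 6 + sqrt(38).
Denominator factor (ν - 1/11): pole of order 1 at 1/11, modulus 1/11.
The radius of convergence is the smallest modulus among the singular points: 1/11.
The factor ν**2 + 12*ν - 2 splits as (ν - a)(ν - a') with a = -6 - sqrt(38), a' = -6 + sqrt(38). At the order-1 pole a set g(ν) = (ν - a)*f(ν) = [(17/30 - ν/2)/(ν - 1/11)] / (ν - a').
Simple pole: residue = g(a) at a = -6 - sqrt(38), which is 473/1635 - (9889/248520)*sqrt(38).
At the order-1 pole 1/11 set g(ν) = (ν - (1/11))*f(ν) = (17/30 - ν/2)/(ν**2 + 12*ν - 2).
Simple pole: residue = g(a) at a = 1/11, which is -946/1635.
The factor ν**2 + 12*ν - 2 splits as (ν - a)(ν - a') with a = -6 + sqrt(38), a' = -6 - sqrt(38). At the order-1 pole a set g(ν) = (ν - a)*f(ν) = [(17/30 - ν/2)/(ν - 1/11)] / (ν - a').
Simple pole: residue = g(a) at a = -6 + sqrt(38), which is 473/1635 + (9889/248520)*sqrt(38).
List the singular points by increasing real part (a conjugate pair: the negative imaginary part first).


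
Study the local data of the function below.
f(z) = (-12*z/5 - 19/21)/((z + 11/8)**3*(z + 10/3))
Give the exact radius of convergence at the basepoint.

The radius of convergence is 11/8.

Denominator factor (z + 10/3): pole of order 1 at -10/3, modulus 10/3.
Denominator factor (z + 11/8)^3: pole of order 3 at -11/8, modulus 11/8.
The radius of convergence is the smallest modulus among the singular points: 11/8.


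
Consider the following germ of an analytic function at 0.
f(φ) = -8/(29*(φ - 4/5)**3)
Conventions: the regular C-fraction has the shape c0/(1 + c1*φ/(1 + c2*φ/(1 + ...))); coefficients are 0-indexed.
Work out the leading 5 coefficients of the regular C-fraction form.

Taylor coefficients (expand at 0): a_0 = 125/232, a_1 = 1875/928, a_2 = 9375/1856, a_3 = 78125/7424, a_4 = 1171875/59392.
c0 = a_0 = 125/232. Peel one level at a time: if S = 1 + c*φ/S' with S'(0) = 1, then c is the φ-coefficient of S and S' = c*φ/(S - 1).
S_1 = c0/f = 1 + (-15/4)*φ + (75/16)*φ^2 + ...; c1 = -15/4.
S_2 = c1*φ/(S_1 - 1) = 1 + (5/4)*φ + (25/24)*φ^2 + ...; c2 = 5/4.
S_3 = c2*φ/(S_2 - 1) = 1 + (-5/6)*φ + (25/144)*φ^2 + ...; c3 = -5/6.
S_4 = c3*φ/(S_3 - 1) = 1 + (5/24)*φ + ...; c4 = 5/24.

The regular C-fraction coefficients are [125/232, -15/4, 5/4, -5/6, 5/24].


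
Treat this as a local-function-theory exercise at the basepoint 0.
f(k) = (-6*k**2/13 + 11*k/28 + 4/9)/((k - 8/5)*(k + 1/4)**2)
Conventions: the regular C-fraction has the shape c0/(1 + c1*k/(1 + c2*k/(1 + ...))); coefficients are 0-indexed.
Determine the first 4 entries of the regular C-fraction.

Taylor coefficients (expand at 0): a_0 = -40/9, a_1 = 3635/126, a_2 = -2086925/13104, a_3 = 85201855/104832.
c0 = a_0 = -40/9. Peel one level at a time: if S = 1 + c*k/S' with S'(0) = 1, then c is the k-coefficient of S and S' = c*k/(S - 1).
S_1 = c0/f = 1 + (727/112)*k + (1027487/163072)*k^2 + ...; c1 = 727/112.
S_2 = c1*k/(S_1 - 1) = 1 + (-1027487/1058512)*k + (205651436/89321401)*k^2 + ...; c2 = -1027487/1058512.
S_3 = c2*k/(S_2 - 1) = 1 + (23032960832/9710779637)*k + ...; c3 = 23032960832/9710779637.

The regular C-fraction coefficients are [-40/9, 727/112, -1027487/1058512, 23032960832/9710779637].


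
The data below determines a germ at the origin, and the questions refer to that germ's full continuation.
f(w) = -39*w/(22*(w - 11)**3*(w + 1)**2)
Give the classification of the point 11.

The denominator factor w - 11 vanishes at 11 and appears to the power 3; the numerator there equals -39/2, nonzero, and no other factor vanishes.
Hence a pole whose order is the multiplicity, 3.

The point is a pole of order 3.


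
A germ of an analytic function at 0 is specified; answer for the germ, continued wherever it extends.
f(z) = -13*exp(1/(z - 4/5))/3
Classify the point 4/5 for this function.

The exponent 1/(z - (4/5)) has a pole at 4/5, so exp(1/(z - (4/5))) takes every nonzero value near it: an essential singularity (not a pole of any order).

The point is an essential singularity.


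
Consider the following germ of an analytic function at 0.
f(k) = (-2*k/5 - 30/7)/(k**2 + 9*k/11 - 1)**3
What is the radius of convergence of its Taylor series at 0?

Denominator factor (k**2 + 9*k/11 - 1)^3: discriminant 565/121, real irrational roots -9/22 + (1/22)*sqrt(565) and -9/22 - (1/22)*sqrt(565); poles of order 3, moduli -9/22 + (1/22)*sqrt(565) and 9/22 + (1/22)*sqrt(565).
The radius of convergence is the smallest modulus among the singular points: -9/22 + (1/22)*sqrt(565).

The radius of convergence is -9/22 + (1/22)*sqrt(565).


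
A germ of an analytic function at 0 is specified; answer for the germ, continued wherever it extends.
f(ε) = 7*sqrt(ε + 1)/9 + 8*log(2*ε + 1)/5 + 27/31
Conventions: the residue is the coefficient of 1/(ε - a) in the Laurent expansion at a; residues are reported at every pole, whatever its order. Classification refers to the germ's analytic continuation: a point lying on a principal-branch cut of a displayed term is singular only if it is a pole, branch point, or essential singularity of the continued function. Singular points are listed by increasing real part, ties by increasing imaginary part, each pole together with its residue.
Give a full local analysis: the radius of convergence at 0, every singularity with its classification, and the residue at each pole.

Radius of convergence at 0: 1/2.
At -1: an algebraic (square-root) branch point.
At -1/2: a logarithmic branch point.

Branch term (8/5)*log(1 - ε/(-1/2)): its argument vanishes at ε = -1/2, a logarithmic branch point, modulus 1/2.
Branch term (7/9)*sqrt(1 - ε/(-1)): its argument vanishes at ε = -1, a square-root branch point, modulus 1.
The radius of convergence is the smallest modulus among the singular points: 1/2.
List the singular points by increasing real part (a conjugate pair: the negative imaginary part first).


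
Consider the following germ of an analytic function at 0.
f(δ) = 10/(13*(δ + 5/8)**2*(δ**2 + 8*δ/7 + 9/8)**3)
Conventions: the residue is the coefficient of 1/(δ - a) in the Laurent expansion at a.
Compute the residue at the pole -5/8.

At the order-2 pole -5/8 set g(δ) = (δ - (-5/8))^2*f(δ) = 10/(13*(δ**2 + 8*δ/7 + 9/8)**3).
Order-2 pole: residue = g'(a); g'(-5/8) = 129478164480/215934058093, so the residue is 129478164480/215934058093.

The residue is 129478164480/215934058093.


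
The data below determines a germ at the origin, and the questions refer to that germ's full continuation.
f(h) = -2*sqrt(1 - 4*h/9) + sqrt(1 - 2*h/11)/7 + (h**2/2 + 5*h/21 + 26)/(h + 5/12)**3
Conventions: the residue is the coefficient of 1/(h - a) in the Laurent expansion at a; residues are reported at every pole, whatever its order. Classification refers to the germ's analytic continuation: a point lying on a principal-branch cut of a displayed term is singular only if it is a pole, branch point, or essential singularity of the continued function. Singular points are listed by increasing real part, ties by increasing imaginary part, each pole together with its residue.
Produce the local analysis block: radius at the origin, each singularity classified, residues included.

Radius of convergence at 0: 5/12.
At -5/12: a pole of order 3; residue 1/2.
At 9/4: an algebraic (square-root) branch point.
At 11/2: an algebraic (square-root) branch point.

Denominator factor (h + 5/12)^3: pole of order 3 at -5/12, modulus 5/12.
Branch term (1/7)*sqrt(1 - h/(11/2)): its argument vanishes at h = 11/2, a square-root branch point, modulus 11/2.
Branch term (-2)*sqrt(1 - h/(9/4)): its argument vanishes at h = 9/4, a square-root branch point, modulus 9/4.
The radius of convergence is the smallest modulus among the singular points: 5/12.
The branch terms are analytic at -5/12 and contribute nothing to the residue; only the rational part matters.
At the order-3 pole -5/12 set g(h) = (h - (-5/12))^3*(rational part) = h**2/2 + 5*h/21 + 26.
Order-3 pole: residue = g''(a)/2; g''(-5/12) = 1, so the residue is 1/2.
List the singular points by increasing real part (a conjugate pair: the negative imaginary part first).


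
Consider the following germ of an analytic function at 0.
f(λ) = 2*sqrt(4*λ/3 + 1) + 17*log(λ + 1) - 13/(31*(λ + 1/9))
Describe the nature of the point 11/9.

The point is a regular point.

Denominator factors: λ + 1/9 = 4/3 at λ = 11/9 — none vanishes.
Branch term log(1 - λ/(-1)): argument at 11/9 is 20/9, nonzero, so 11/9 is not its branch point (a point on a principal cut is still regular for the continued germ).
Branch term sqrt(1 - λ/(-3/4)): argument at 11/9 is 71/27, nonzero, so 11/9 is not its branch point (a point on a principal cut is still regular for the continued germ).
So the germ continues analytically to 11/9.


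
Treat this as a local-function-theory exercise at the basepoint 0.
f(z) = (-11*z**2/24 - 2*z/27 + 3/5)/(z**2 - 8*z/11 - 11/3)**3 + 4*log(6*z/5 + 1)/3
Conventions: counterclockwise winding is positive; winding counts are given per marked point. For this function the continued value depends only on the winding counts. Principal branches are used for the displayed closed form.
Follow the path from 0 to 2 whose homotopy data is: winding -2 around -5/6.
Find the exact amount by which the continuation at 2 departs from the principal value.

The rational part is single-valued and drops out of the difference; each branch term changes only by its own monodromy.
(4/3)*log(1 - z/(-5/6)): each positive loop around -5/6 adds 2*pi*i to the log, so winding -2 contributes (4/3)*(-2)*2*pi*i = -(16/3)*pi*i.
Summing the contributions at z = 2 gives -(16/3)*pi*i.

Continued minus principal equals -(16/3)*pi*i.


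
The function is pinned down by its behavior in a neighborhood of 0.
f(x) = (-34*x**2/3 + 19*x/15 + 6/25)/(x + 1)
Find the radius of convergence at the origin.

Denominator factor (x + 1): pole of order 1 at -1, modulus 1.
The radius of convergence is the smallest modulus among the singular points: 1.

The radius of convergence is 1.


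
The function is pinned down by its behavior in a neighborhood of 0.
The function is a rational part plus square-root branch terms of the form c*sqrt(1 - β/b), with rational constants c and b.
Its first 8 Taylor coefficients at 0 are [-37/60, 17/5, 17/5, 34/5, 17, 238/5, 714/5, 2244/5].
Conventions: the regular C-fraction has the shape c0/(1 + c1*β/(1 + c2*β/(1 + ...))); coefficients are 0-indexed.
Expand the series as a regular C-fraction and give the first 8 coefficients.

Taylor coefficients (read off): a_0 = -37/60, a_1 = 17/5, a_2 = 17/5, a_3 = 34/5, a_4 = 17, a_5 = 238/5, a_6 = 714/5, a_7 = 2244/5.
c0 = a_0 = -37/60. Peel one level at a time: if S = 1 + c*β/S' with S'(0) = 1, then c is the β-coefficient of S and S' = c*β/(S - 1).
S_1 = c0/f = 1 + (204/37)*β + (49164/1369)*β^2 + ...; c1 = 204/37.
S_2 = c1*β/(S_1 - 1) = 1 + (-241/37)*β + (-1)*β^2 + ...; c2 = -241/37.
S_3 = c2*β/(S_2 - 1) = 1 + (-37/241)*β + (-16465/58081)*β^2 + ...; c3 = -37/241.
S_4 = c3*β/(S_3 - 1) = 1 + (-445/241)*β + (-1)*β^2 + ...; c4 = -445/241.
S_5 = c4*β/(S_4 - 1) = 1 + (-241/445)*β + (-156409/198025)*β^2 + ...; c5 = -241/445.
S_6 = c5*β/(S_5 - 1) = 1 + (-649/445)*β + (-1)*β^2 + ...; c6 = -649/445.
S_7 = c6*β/(S_6 - 1) = 1 + (-445/649)*β + ...; c7 = -445/649.

The regular C-fraction coefficients are [-37/60, 204/37, -241/37, -37/241, -445/241, -241/445, -649/445, -445/649].


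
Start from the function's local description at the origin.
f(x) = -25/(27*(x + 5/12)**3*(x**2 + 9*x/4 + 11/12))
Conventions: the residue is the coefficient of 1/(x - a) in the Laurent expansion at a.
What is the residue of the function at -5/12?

At the order-3 pole -5/12 set g(x) = (x - (-5/12))^3*f(x) = -25/(27*(x**2 + 9*x/4 + 11/12)).
Order-3 pole: residue = g''(a)/2; g''(-5/12) = -1281600/1331, so the residue is -640800/1331.

The residue is -640800/1331.


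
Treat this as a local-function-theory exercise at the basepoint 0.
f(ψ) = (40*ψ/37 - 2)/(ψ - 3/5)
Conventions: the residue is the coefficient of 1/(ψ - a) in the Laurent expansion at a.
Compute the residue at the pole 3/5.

The residue is -50/37.

At the order-1 pole 3/5 set g(ψ) = (ψ - (3/5))*f(ψ) = 40*ψ/37 - 2.
Simple pole: residue = g(a) at a = 3/5, which is -50/37.


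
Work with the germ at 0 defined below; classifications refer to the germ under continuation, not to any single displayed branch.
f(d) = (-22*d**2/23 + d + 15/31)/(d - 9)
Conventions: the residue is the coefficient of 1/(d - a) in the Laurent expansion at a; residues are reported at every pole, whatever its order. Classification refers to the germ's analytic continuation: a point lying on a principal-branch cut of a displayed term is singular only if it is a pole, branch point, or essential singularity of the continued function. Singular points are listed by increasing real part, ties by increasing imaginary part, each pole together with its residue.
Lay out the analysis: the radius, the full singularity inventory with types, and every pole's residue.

Radius of convergence at 0: 9.
At 9: a pole of order 1; residue -48480/713.

Denominator factor (d - 9): pole of order 1 at 9, modulus 9.
The radius of convergence is the smallest modulus among the singular points: 9.
At the order-1 pole 9 set g(d) = (d - (9))*f(d) = -22*d**2/23 + d + 15/31.
Simple pole: residue = g(a) at a = 9, which is -48480/713.


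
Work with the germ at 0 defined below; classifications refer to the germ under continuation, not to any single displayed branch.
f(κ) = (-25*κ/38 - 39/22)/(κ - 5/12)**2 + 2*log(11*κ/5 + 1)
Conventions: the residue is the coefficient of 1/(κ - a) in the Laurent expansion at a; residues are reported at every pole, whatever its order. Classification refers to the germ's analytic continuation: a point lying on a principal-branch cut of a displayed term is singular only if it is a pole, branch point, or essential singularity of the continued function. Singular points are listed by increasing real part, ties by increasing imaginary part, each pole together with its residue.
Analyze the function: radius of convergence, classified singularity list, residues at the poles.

Radius of convergence at 0: 5/12.
At -5/11: a logarithmic branch point.
At 5/12: a pole of order 2; residue -25/38.

Denominator factor (κ - 5/12)^2: pole of order 2 at 5/12, modulus 5/12.
Branch term (2)*log(1 - κ/(-5/11)): its argument vanishes at κ = -5/11, a logarithmic branch point, modulus 5/11.
The radius of convergence is the smallest modulus among the singular points: 5/12.
The branch term is analytic at 5/12 and contributes nothing to the residue; only the rational part matters.
At the order-2 pole 5/12 set g(κ) = (κ - (5/12))^2*(rational part) = -25*κ/38 - 39/22.
Order-2 pole: residue = g'(a); g'(5/12) = -25/38, so the residue is -25/38.
List the singular points by increasing real part (a conjugate pair: the negative imaginary part first).


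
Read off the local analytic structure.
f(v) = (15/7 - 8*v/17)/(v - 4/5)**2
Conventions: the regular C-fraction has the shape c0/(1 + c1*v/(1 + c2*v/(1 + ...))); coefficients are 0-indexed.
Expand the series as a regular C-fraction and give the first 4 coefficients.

Taylor coefficients (expand at 0): a_0 = 375/112, a_1 = 29075/3808, a_2 = 422125/30464, a_3 = 691875/30464.
c0 = a_0 = 375/112. Peel one level at a time: if S = 1 + c*v/S' with S'(0) = 1, then c is the v-coefficient of S and S' = c*v/(S - 1).
S_1 = c0/f = 1 + (-1163/510)*v + (1104601/1040400)*v^2 + ...; c1 = -1163/510.
S_2 = c1*v/(S_1 - 1) = 1 + (1104601/2372520)*v + (27615025/86564416)*v^2 + ...; c2 = 1104601/2372520.
S_3 = c2*v/(S_2 - 1) = 1 + (-6375/9304)*v + ...; c3 = -6375/9304.

The regular C-fraction coefficients are [375/112, -1163/510, 1104601/2372520, -6375/9304].


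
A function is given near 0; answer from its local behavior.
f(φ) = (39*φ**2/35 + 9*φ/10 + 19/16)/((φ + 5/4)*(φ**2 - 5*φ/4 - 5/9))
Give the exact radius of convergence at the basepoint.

Denominator factor (φ + 5/4): pole of order 1 at -5/4, modulus 5/4.
Denominator factor (φ**2 - 5*φ/4 - 5/9): discriminant 545/144, real irrational roots 5/8 + (1/24)*sqrt(545) and 5/8 - (1/24)*sqrt(545); poles of order 1, moduli 5/8 + (1/24)*sqrt(545) and -5/8 + (1/24)*sqrt(545).
The radius of convergence is the smallest modulus among the singular points: -5/8 + (1/24)*sqrt(545).

The radius of convergence is -5/8 + (1/24)*sqrt(545).


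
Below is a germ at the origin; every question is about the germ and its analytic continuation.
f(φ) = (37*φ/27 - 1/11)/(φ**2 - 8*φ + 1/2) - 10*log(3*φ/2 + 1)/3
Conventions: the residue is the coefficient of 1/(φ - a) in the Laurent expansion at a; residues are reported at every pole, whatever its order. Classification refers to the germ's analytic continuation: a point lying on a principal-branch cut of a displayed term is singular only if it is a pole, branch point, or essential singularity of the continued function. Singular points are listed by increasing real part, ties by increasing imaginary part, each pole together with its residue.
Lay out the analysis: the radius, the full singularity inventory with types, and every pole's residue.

Denominator factor (φ**2 - 8*φ + 1/2): discriminant 62, real irrational roots 4 + (1/2)*sqrt(62) and 4 - (1/2)*sqrt(62); poles of order 1, moduli 4 + (1/2)*sqrt(62) and 4 - (1/2)*sqrt(62).
Branch term (-10/3)*log(1 - φ/(-2/3)): its argument vanishes at φ = -2/3, a logarithmic branch point, modulus 2/3.
The radius of convergence is the smallest modulus among the singular points: 4 - (1/2)*sqrt(62).
The branch term is analytic at 4 - (1/2)*sqrt(62) and contributes nothing to the residue; only the rational part matters.
The factor φ**2 - 8*φ + 1/2 splits as (φ - a)(φ - a') with a = 4 - (1/2)*sqrt(62), a' = 4 + (1/2)*sqrt(62). At the order-1 pole a set g(φ) = (φ - a)*(rational part) = [37*φ/27 - 1/11] / (φ - a').
Simple pole: residue = g(a) at a = 4 - (1/2)*sqrt(62), which is 37/54 - (1601/18414)*sqrt(62).
The branch term is analytic at 4 + (1/2)*sqrt(62) and contributes nothing to the residue; only the rational part matters.
The factor φ**2 - 8*φ + 1/2 splits as (φ - a)(φ - a') with a = 4 + (1/2)*sqrt(62), a' = 4 - (1/2)*sqrt(62). At the order-1 pole a set g(φ) = (φ - a)*(rational part) = [37*φ/27 - 1/11] / (φ - a').
Simple pole: residue = g(a) at a = 4 + (1/2)*sqrt(62), which is 37/54 + (1601/18414)*sqrt(62).
List the singular points by increasing real part (a conjugate pair: the negative imaginary part first).

Radius of convergence at 0: 4 - (1/2)*sqrt(62).
At -2/3: a logarithmic branch point.
At 4 - (1/2)*sqrt(62): a pole of order 1; residue 37/54 - (1601/18414)*sqrt(62).
At 4 + (1/2)*sqrt(62): a pole of order 1; residue 37/54 + (1601/18414)*sqrt(62).


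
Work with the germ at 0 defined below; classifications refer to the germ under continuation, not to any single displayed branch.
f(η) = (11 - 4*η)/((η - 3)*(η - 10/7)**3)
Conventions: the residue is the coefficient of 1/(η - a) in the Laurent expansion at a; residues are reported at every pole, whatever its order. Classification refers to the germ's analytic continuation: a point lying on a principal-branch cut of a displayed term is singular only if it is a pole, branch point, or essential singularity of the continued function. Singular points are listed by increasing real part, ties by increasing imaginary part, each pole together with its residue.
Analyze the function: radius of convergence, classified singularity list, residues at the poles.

Denominator factor (η - 3): pole of order 1 at 3, modulus 3.
Denominator factor (η - 10/7)^3: pole of order 3 at 10/7, modulus 10/7.
The radius of convergence is the smallest modulus among the singular points: 10/7.
At the order-3 pole 10/7 set g(η) = (η - (10/7))^3*f(η) = (11 - 4*η)/(η - 3).
Order-3 pole: residue = g''(a)/2; g''(10/7) = 686/1331, so the residue is 343/1331.
At the order-1 pole 3 set g(η) = (η - (3))*f(η) = (11 - 4*η)/(η - 10/7)**3.
Simple pole: residue = g(a) at a = 3, which is -343/1331.
List the singular points by increasing real part (a conjugate pair: the negative imaginary part first).

Radius of convergence at 0: 10/7.
At 10/7: a pole of order 3; residue 343/1331.
At 3: a pole of order 1; residue -343/1331.


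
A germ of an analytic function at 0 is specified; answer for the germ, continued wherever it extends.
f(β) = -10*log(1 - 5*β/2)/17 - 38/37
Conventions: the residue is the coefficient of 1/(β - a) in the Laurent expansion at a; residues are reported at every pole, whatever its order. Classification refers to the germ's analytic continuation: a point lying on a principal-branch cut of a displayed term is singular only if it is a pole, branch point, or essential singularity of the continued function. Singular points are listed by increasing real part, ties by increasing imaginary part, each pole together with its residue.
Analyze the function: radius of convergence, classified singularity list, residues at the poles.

Radius of convergence at 0: 2/5.
At 2/5: a logarithmic branch point.

Branch term (-10/17)*log(1 - β/(2/5)): its argument vanishes at β = 2/5, a logarithmic branch point, modulus 2/5.
The radius of convergence is the smallest modulus among the singular points: 2/5.


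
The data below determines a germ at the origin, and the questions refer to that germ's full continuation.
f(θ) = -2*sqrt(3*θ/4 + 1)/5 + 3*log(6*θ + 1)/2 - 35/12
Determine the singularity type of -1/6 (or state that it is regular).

The point is a logarithmic branch point.

The term (3/2)*log(1 - θ/(-1/6)) has argument 1 - -1/6/(-1/6) = 0 at -1/6: a logarithmic (infinitely-sheeted) branch point; the remaining terms are analytic or single-valued there.


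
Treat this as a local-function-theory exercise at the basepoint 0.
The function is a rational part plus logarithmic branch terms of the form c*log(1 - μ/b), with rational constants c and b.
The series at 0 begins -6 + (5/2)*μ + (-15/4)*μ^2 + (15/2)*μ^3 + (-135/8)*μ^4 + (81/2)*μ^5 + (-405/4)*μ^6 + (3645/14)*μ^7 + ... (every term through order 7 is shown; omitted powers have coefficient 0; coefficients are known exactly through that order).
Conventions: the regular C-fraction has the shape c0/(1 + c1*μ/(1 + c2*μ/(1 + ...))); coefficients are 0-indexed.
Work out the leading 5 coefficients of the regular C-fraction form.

Taylor coefficients (read off): a_0 = -6, a_1 = 5/2, a_2 = -15/4, a_3 = 15/2, a_4 = -135/8.
c0 = a_0 = -6. Peel one level at a time: if S = 1 + c*μ/S' with S'(0) = 1, then c is the μ-coefficient of S and S' = c*μ/(S - 1).
S_1 = c0/f = 1 + (5/12)*μ + (-65/144)*μ^2 + ...; c1 = 5/12.
S_2 = c1*μ/(S_1 - 1) = 1 + (13/12)*μ + (-3/4)*μ^2 + ...; c2 = 13/12.
S_3 = c2*μ/(S_2 - 1) = 1 + (9/13)*μ + (-189/338)*μ^2 + ...; c3 = 9/13.
S_4 = c3*μ/(S_3 - 1) = 1 + (21/26)*μ + ...; c4 = 21/26.

The regular C-fraction coefficients are [-6, 5/12, 13/12, 9/13, 21/26].


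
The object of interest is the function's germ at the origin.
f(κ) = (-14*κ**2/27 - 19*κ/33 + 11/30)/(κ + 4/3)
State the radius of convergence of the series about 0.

The radius of convergence is 4/3.

Denominator factor (κ + 4/3): pole of order 1 at -4/3, modulus 4/3.
The radius of convergence is the smallest modulus among the singular points: 4/3.


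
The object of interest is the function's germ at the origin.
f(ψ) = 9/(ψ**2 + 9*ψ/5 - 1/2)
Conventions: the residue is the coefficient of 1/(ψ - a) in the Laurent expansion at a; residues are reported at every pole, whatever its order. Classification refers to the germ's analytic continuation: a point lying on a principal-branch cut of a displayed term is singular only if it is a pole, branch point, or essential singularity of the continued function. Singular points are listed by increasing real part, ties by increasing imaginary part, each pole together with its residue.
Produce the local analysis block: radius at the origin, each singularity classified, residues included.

Denominator factor (ψ**2 + 9*ψ/5 - 1/2): discriminant 131/25, real irrational roots -9/10 + (1/10)*sqrt(131) and -9/10 - (1/10)*sqrt(131); poles of order 1, moduli -9/10 + (1/10)*sqrt(131) and 9/10 + (1/10)*sqrt(131).
The radius of convergence is the smallest modulus among the singular points: -9/10 + (1/10)*sqrt(131).
The factor ψ**2 + 9*ψ/5 - 1/2 splits as (ψ - a)(ψ - a') with a = -9/10 - (1/10)*sqrt(131), a' = -9/10 + (1/10)*sqrt(131). At the order-1 pole a set g(ψ) = (ψ - a)*f(ψ) = [9] / (ψ - a').
Simple pole: residue = g(a) at a = -9/10 - (1/10)*sqrt(131), which is -(45/131)*sqrt(131).
The factor ψ**2 + 9*ψ/5 - 1/2 splits as (ψ - a)(ψ - a') with a = -9/10 + (1/10)*sqrt(131), a' = -9/10 - (1/10)*sqrt(131). At the order-1 pole a set g(ψ) = (ψ - a)*f(ψ) = [9] / (ψ - a').
Simple pole: residue = g(a) at a = -9/10 + (1/10)*sqrt(131), which is (45/131)*sqrt(131).
List the singular points by increasing real part (a conjugate pair: the negative imaginary part first).

Radius of convergence at 0: -9/10 + (1/10)*sqrt(131).
At -9/10 - (1/10)*sqrt(131): a pole of order 1; residue -(45/131)*sqrt(131).
At -9/10 + (1/10)*sqrt(131): a pole of order 1; residue (45/131)*sqrt(131).


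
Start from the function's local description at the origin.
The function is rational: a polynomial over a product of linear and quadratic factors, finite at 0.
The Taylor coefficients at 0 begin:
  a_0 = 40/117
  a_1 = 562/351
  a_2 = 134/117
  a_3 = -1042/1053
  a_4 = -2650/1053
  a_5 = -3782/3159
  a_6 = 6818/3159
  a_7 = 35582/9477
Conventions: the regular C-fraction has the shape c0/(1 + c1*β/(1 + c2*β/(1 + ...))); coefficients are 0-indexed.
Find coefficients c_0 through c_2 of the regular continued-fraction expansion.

Taylor coefficients (read off): a_0 = 40/117, a_1 = 562/351, a_2 = 134/117.
c0 = a_0 = 40/117. Peel one level at a time: if S = 1 + c*β/S' with S'(0) = 1, then c is the β-coefficient of S and S' = c*β/(S - 1).
S_1 = c0/f = 1 + (-281/60)*β + (66901/3600)*β^2 + ...; c1 = -281/60.
S_2 = c1*β/(S_1 - 1) = 1 + (66901/16860)*β + ...; c2 = 66901/16860.

The regular C-fraction coefficients are [40/117, -281/60, 66901/16860].


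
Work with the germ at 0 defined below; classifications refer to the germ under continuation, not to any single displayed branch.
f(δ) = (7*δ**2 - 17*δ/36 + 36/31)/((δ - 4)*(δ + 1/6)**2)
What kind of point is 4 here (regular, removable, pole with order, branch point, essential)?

The denominator factor δ - 4 vanishes at 4 and appears to the power 1; the numerator there equals 31045/279, nonzero, and no other factor vanishes.
Hence a pole whose order is the multiplicity, 1.

The point is a pole of order 1.


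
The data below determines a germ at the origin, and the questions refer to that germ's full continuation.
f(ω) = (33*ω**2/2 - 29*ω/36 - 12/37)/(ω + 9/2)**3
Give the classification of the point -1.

Denominator factors: ω + 9/2 = 7/2 at ω = -1 — none vanishes.
So the germ continues analytically to -1.

The point is a regular point.


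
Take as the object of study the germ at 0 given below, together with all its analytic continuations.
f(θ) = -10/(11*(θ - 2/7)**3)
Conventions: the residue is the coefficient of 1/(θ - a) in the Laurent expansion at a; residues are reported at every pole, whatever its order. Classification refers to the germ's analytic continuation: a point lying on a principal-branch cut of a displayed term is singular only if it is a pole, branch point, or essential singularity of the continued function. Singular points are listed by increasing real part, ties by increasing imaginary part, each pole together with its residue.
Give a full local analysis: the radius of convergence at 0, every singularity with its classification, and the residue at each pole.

Denominator factor (θ - 2/7)^3: pole of order 3 at 2/7, modulus 2/7.
The radius of convergence is the smallest modulus among the singular points: 2/7.
At the order-3 pole 2/7 set g(θ) = (θ - (2/7))^3*f(θ) = -10/11.
Order-3 pole: residue = g''(a)/2; g''(2/7) = 0, so the residue is 0.

Radius of convergence at 0: 2/7.
At 2/7: a pole of order 3; residue 0.


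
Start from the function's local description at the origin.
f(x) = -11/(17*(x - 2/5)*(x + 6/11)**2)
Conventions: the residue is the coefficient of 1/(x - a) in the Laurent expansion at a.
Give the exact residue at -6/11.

The residue is 33275/45968.

At the order-2 pole -6/11 set g(x) = (x - (-6/11))^2*f(x) = -11/(17*(x - 2/5)).
Order-2 pole: residue = g'(a); g'(-6/11) = 33275/45968, so the residue is 33275/45968.


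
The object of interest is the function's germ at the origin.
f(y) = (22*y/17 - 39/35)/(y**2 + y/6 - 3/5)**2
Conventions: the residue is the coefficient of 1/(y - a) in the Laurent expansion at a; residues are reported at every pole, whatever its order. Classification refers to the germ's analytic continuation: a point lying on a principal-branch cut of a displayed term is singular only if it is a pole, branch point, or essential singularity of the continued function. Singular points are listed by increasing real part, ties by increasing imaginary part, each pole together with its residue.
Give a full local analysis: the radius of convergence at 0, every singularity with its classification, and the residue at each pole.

Denominator factor (y**2 + y/6 - 3/5)^2: discriminant 437/180, real irrational roots -1/12 + (1/60)*sqrt(2185) and -1/12 - (1/60)*sqrt(2185); poles of order 2, moduli -1/12 + (1/60)*sqrt(2185) and 1/12 + (1/60)*sqrt(2185).
The radius of convergence is the smallest modulus among the singular points: -1/12 + (1/60)*sqrt(2185).
The factor y**2 + y/6 - 3/5 splits as (y - a)(y - a') with a = -1/12 - (1/60)*sqrt(2185), a' = -1/12 + (1/60)*sqrt(2185). At the order-2 pole a set g(y) = (y - a)^2*f(y) = [22*y/17 - 39/35] / (y - a')^2.
Order-2 pole: residue = g'(a); g'(-1/12 - (1/60)*sqrt(2185)) = -(314136/22725311)*sqrt(2185), so the residue is -(314136/22725311)*sqrt(2185).
The factor y**2 + y/6 - 3/5 splits as (y - a)(y - a') with a = -1/12 + (1/60)*sqrt(2185), a' = -1/12 - (1/60)*sqrt(2185). At the order-2 pole a set g(y) = (y - a)^2*f(y) = [22*y/17 - 39/35] / (y - a')^2.
Order-2 pole: residue = g'(a); g'(-1/12 + (1/60)*sqrt(2185)) = (314136/22725311)*sqrt(2185), so the residue is (314136/22725311)*sqrt(2185).
List the singular points by increasing real part (a conjugate pair: the negative imaginary part first).

Radius of convergence at 0: -1/12 + (1/60)*sqrt(2185).
At -1/12 - (1/60)*sqrt(2185): a pole of order 2; residue -(314136/22725311)*sqrt(2185).
At -1/12 + (1/60)*sqrt(2185): a pole of order 2; residue (314136/22725311)*sqrt(2185).


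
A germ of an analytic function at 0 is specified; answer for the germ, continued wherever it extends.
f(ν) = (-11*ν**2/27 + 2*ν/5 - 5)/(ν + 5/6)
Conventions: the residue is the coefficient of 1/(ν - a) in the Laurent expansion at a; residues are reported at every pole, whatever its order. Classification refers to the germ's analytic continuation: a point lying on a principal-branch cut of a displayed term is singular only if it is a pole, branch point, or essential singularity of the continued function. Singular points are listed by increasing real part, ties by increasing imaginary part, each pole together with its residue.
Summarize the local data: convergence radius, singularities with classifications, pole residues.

Radius of convergence at 0: 5/6.
At -5/6: a pole of order 1; residue -5459/972.

Denominator factor (ν + 5/6): pole of order 1 at -5/6, modulus 5/6.
The radius of convergence is the smallest modulus among the singular points: 5/6.
At the order-1 pole -5/6 set g(ν) = (ν - (-5/6))*f(ν) = -11*ν**2/27 + 2*ν/5 - 5.
Simple pole: residue = g(a) at a = -5/6, which is -5459/972.


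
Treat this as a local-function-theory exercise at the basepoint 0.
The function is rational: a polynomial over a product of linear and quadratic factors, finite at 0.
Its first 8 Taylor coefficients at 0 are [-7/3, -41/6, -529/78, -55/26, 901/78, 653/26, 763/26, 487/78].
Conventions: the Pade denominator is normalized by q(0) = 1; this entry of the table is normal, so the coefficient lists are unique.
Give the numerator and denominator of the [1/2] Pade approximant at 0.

The Pade approximant has numerator coefficients [-7/3, -107007/28894]; denominator coefficients [1, -19379/14447, 191896/187811].

Taylor coefficients needed (read off): a_0 = -7/3, a_1 = -41/6, a_2 = -529/78, a_3 = -55/26.
Write the denominator as Q(δ) = 1 + q1*δ + q2*δ^2. Requiring Q*f - P = O(δ^4) with deg P <= 1 kills the coefficients of δ^2..δ^3 in Q*f:
  δ^2: a_2 + q1*a_1 + q2*a_0 = 0, i.e. -529/78 + (-41/6)*q1 + (-7/3)*q2 = 0.
  δ^3: a_3 + q1*a_2 + q2*a_1 = 0, i.e. -55/26 + (-529/78)*q1 + (-41/6)*q2 = 0.
Solving this linear system: q1 = -19379/14447, q2 = 191896/187811.
The numerator is Q*f truncated at degree 1: P0 = a_0 = -7/3; P1 = a_1 + q1*a_0 = -107007/28894.


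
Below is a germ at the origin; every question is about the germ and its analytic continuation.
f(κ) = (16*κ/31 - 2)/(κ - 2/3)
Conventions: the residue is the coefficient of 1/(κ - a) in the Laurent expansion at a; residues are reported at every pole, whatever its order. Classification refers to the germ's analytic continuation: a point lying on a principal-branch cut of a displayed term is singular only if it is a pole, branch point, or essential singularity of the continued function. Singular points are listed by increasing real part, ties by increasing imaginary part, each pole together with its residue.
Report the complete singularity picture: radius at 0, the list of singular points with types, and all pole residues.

Radius of convergence at 0: 2/3.
At 2/3: a pole of order 1; residue -154/93.

Denominator factor (κ - 2/3): pole of order 1 at 2/3, modulus 2/3.
The radius of convergence is the smallest modulus among the singular points: 2/3.
At the order-1 pole 2/3 set g(κ) = (κ - (2/3))*f(κ) = 16*κ/31 - 2.
Simple pole: residue = g(a) at a = 2/3, which is -154/93.


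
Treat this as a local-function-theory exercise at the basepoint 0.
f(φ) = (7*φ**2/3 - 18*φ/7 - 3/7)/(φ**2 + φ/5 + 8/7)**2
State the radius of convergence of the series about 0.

The radius of convergence is (2/7)*sqrt(14).

Denominator factor (φ**2 + φ/5 + 8/7)^2: discriminant -793/175, complex-conjugate roots (-1/10) + ((1/70)*sqrt(5551))*i and (-1/10) - ((1/70)*sqrt(5551))*i; poles of order 2, moduli (2/7)*sqrt(14) and (2/7)*sqrt(14).
The radius of convergence is the smallest modulus among the singular points: (2/7)*sqrt(14).


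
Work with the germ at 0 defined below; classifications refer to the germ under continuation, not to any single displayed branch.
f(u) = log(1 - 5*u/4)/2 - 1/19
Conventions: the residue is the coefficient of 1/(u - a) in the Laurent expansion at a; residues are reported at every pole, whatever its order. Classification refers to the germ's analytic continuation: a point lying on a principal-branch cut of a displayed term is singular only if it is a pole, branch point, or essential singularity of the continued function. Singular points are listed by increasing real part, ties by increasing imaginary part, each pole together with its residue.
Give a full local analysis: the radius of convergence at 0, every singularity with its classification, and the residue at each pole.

Branch term (1/2)*log(1 - u/(4/5)): its argument vanishes at u = 4/5, a logarithmic branch point, modulus 4/5.
The radius of convergence is the smallest modulus among the singular points: 4/5.

Radius of convergence at 0: 4/5.
At 4/5: a logarithmic branch point.


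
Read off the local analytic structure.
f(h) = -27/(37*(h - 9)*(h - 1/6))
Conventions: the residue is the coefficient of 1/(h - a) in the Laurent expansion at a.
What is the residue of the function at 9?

The residue is -162/1961.

At the order-1 pole 9 set g(h) = (h - (9))*f(h) = -27/(37*(h - 1/6)).
Simple pole: residue = g(a) at a = 9, which is -162/1961.


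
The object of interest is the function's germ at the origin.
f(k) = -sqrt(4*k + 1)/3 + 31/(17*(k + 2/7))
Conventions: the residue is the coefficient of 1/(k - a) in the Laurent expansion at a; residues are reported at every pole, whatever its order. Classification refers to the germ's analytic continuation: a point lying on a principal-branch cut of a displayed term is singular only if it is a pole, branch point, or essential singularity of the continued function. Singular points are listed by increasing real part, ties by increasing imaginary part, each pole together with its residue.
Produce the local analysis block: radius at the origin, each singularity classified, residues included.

Denominator factor (k + 2/7): pole of order 1 at -2/7, modulus 2/7.
Branch term (-1/3)*sqrt(1 - k/(-1/4)): its argument vanishes at k = -1/4, a square-root branch point, modulus 1/4.
The radius of convergence is the smallest modulus among the singular points: 1/4.
The branch term is analytic at -2/7 and contributes nothing to the residue; only the rational part matters.
At the order-1 pole -2/7 set g(k) = (k - (-2/7))*(rational part) = 31/17.
Simple pole: residue = g(a) at a = -2/7, which is 31/17.
List the singular points by increasing real part (a conjugate pair: the negative imaginary part first).

Radius of convergence at 0: 1/4.
At -2/7: a pole of order 1; residue 31/17.
At -1/4: an algebraic (square-root) branch point.
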